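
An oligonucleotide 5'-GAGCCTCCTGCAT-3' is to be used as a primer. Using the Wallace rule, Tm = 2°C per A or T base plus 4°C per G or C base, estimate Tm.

Scanning the sequence gives T=3, A=2, G=3, C=5.
A+T = 5, G+C = 8
Tm = 4·8 + 2·5 = 32 + 10 = 42°C

42°C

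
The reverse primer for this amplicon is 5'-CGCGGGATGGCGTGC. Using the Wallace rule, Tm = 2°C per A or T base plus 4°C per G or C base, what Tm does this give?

54°C

Scanning the sequence gives G=8, A=1, C=4, T=2.
AT pairs contribute 3, GC pairs contribute 12.
Tm = 2(3) + 4(12) = 6 + 48 = 54°C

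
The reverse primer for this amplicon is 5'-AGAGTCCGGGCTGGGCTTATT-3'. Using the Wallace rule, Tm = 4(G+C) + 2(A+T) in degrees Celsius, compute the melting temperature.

66°C

Scanning the sequence gives C=4, T=6, A=3, G=8.
AT pairs contribute 9, GC pairs contribute 12.
Tm = 2(9) + 4(12) = 18 + 48 = 66°C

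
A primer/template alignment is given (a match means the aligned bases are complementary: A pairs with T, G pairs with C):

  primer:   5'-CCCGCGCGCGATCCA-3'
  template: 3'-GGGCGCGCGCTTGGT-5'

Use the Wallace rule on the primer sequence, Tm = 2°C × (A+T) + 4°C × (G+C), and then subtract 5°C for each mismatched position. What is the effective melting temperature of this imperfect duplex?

Primer base counts: A=2, T=1, G=4, C=8 → A+T=3, G+C=12
Perfect-match Tm = 2(3) + 4(12) = 6 + 48 = 54°C
Mismatches (positions where the bases are not complementary): 1 (at position 12)
Effective Tm = 54 − 1×5 = 54 − 5 = 49°C

49°C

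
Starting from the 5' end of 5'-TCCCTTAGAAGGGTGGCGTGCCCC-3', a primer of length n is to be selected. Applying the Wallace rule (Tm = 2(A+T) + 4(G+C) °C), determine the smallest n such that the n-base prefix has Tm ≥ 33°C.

n = 12

First 11 bases: TCCCTTAGAAG → Tm = 32°C (< 33°C)
First 12 bases: TCCCTTAGAAGG → Tm = 36°C (≥ 33°C)
Each additional base adds 2°C (A/T) or 4°C (G/C), so Tm is non-decreasing in n; n = 12 is the first length to reach 33°C.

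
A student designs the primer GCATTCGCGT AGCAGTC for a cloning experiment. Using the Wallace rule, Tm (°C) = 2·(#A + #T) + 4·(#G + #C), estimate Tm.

G=5, A=3, T=4, C=5
A+T = 7, G+C = 10
Tm = 2×7 + 4×10 = 54°C

54°C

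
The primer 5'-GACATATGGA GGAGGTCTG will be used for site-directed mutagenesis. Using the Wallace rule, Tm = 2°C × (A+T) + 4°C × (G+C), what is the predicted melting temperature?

58°C

C=2, G=8, A=5, T=4
AT pairs contribute 9, GC pairs contribute 10.
Tm = 4·10 + 2·9 = 40 + 18 = 58°C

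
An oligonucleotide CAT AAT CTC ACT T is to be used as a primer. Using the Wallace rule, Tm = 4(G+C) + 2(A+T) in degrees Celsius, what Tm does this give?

Counting bases: C=4, G=0, T=5, A=4
So N_AT = 9 and N_GC = 4.
Tm = 2×9 + 4×4 = 34°C

34°C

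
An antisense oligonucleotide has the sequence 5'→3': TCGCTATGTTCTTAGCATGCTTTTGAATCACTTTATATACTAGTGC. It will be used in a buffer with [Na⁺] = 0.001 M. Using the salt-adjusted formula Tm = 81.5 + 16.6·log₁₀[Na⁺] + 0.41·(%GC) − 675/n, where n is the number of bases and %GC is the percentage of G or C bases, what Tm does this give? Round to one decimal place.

Length n = 46. G=7, C=9, T=20, A=10
G+C = 16, so %GC = 16/46 × 100 = 34.783%
Salt term: 16.6 × (-3) = -49.8
GC term: 0.41 × 34.783 = 14.261; length term: −675/46 = −14.674
Tm = 81.5 + (-49.8) + 14.261 − 14.674 = 31.287 → 31.3°C

31.3°C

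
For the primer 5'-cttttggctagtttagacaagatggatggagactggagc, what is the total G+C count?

Base counts: G=13, C=5, A=10, T=11
Total G or C: 13 + 5 = 18

18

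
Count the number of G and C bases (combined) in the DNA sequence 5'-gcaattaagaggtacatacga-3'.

8

Scanning the sequence gives C=3, T=4, G=5, A=9.
Total G or C: 5 + 3 = 8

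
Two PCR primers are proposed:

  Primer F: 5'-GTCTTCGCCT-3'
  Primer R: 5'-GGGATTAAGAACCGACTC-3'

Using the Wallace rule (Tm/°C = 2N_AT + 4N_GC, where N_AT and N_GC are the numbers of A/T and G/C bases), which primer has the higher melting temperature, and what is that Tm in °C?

Primer R, 54°C

Primer F: A+T=4, G+C=6 → Tm = 2(4)+4(6) = 32°C
Primer R: A+T=9, G+C=9 → Tm = 2(9)+4(9) = 54°C
32°C vs 54°C → primer R is higher.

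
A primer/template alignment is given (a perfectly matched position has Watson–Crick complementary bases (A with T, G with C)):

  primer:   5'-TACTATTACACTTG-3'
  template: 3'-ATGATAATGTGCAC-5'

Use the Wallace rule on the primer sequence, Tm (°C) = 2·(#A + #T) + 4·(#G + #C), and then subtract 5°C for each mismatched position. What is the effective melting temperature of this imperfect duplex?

31°C

Primer base counts: A=4, T=6, G=1, C=3 → A+T=10, G+C=4
Perfect-match Tm = 2(10) + 4(4) = 20 + 16 = 36°C
Mismatches (positions where the bases are not complementary): 1 (at position 12)
Effective Tm = 36 − 1×5 = 36 − 5 = 31°C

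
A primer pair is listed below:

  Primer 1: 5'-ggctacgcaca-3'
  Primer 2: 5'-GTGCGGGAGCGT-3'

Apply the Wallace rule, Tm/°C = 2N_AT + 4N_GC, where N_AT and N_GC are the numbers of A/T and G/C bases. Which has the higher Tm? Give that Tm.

Primer 2, 42°C

Primer 1: A+T=4, G+C=7 → Tm = 2(4)+4(7) = 36°C
Primer 2: A+T=3, G+C=9 → Tm = 2(3)+4(9) = 42°C
36°C vs 42°C → primer 2 is higher.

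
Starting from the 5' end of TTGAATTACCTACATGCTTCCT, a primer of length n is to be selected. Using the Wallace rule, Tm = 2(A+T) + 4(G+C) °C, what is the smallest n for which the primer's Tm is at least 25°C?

First 9 bases: TTGAATTAC → Tm = 22°C (< 25°C)
First 10 bases: TTGAATTACC → Tm = 26°C (≥ 25°C)
Since every base adds ≥2°C, Tm only increases with n, so the threshold is first crossed at n = 10.

n = 10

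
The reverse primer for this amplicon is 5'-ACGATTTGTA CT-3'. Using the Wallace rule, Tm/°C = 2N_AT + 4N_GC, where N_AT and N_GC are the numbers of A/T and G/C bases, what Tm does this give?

C=2, G=2, A=3, T=5
AT pairs contribute 8, GC pairs contribute 4.
Tm = 4·4 + 2·8 = 16 + 16 = 32°C

32°C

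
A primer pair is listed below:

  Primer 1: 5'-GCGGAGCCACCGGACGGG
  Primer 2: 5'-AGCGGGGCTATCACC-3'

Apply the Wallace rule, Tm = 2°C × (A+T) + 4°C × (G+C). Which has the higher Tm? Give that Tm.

Primer 1: A+T=3, G+C=15 → Tm = 2(3)+4(15) = 66°C
Primer 2: A+T=5, G+C=10 → Tm = 2(5)+4(10) = 50°C
66°C vs 50°C → primer 1 is higher.

Primer 1, 66°C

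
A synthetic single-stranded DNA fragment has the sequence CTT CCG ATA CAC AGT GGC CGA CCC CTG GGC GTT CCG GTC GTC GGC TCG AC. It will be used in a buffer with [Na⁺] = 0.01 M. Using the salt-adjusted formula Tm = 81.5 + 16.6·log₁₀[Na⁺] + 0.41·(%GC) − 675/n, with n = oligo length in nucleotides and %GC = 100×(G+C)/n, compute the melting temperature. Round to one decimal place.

Length n = 50. Base counts: T=10, C=19, A=6, G=15
G+C = 34, so %GC = 34/50 × 100 = 68%
Salt term: 16.6 × (-2) = -33.2
GC term: 0.41 × 68 = 27.88; length term: −675/50 = −13.5
Tm = 81.5 + (-33.2) + 27.88 − 13.5 = 62.68 → 62.7°C

62.7°C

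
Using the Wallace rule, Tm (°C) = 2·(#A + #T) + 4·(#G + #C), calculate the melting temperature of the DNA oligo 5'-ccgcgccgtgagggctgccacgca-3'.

Scanning the sequence gives G=9, T=2, C=10, A=3.
A+T = 5, G+C = 19
Tm = 4·19 + 2·5 = 76 + 10 = 86°C

86°C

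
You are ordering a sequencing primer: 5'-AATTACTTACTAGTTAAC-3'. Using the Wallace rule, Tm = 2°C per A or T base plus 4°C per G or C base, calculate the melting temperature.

Scanning the sequence gives T=7, G=1, A=7, C=3.
A+T = 14, G+C = 4
Tm = 4·4 + 2·14 = 16 + 28 = 44°C

44°C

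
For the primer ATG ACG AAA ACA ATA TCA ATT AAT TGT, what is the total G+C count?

Base counts: C=3, T=8, G=3, A=13
G+C = 3 + 3 = 6

6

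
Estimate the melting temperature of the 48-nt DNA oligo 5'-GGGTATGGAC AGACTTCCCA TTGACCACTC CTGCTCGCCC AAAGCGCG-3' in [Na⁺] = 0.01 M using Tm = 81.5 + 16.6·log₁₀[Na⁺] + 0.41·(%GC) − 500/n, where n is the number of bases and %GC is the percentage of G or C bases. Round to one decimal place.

62.7°C

Length n = 48. Counting bases: T=9, C=17, A=10, G=12
G+C = 29, so %GC = 29/48 × 100 = 60.417%
Salt term: 16.6 × (-2) = -33.2
GC term: 0.41 × 60.417 = 24.771; length term: −500/48 = −10.417
Tm = 81.5 + (-33.2) + 24.771 − 10.417 = 62.654 → 62.7°C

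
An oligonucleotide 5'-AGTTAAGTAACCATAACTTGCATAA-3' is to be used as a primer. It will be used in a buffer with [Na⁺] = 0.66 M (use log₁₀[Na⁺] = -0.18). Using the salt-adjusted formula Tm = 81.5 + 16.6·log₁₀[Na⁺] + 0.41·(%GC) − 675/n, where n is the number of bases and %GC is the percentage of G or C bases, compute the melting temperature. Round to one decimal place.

63.0°C

Length n = 25. Scanning the sequence gives C=4, A=11, G=3, T=7.
G+C = 7, so %GC = 7/25 × 100 = 28%
Salt term: 16.6 × (-0.18) = -2.988
GC term: 0.41 × 28 = 11.48; length term: −675/25 = −27
Tm = 81.5 + (-2.988) + 11.48 − 27 = 62.992 → 63.0°C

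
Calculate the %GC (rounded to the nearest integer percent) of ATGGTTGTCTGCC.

54%

Scanning the sequence gives T=5, G=4, C=3, A=1.
G+C = 4 + 3 = 7 out of 13 bases
%GC = 7/13 × 100 = 53.85% ≈ 54%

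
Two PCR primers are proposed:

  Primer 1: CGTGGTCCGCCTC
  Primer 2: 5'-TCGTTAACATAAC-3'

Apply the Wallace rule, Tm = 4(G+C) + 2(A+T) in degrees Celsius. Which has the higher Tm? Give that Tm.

Primer 1, 46°C

Primer 1: A+T=3, G+C=10 → Tm = 2(3)+4(10) = 46°C
Primer 2: A+T=9, G+C=4 → Tm = 2(9)+4(4) = 34°C
46°C vs 34°C → primer 1 is higher.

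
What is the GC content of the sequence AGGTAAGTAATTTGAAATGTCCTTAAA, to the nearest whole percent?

26%

Counting bases: C=2, A=11, G=5, T=9
G+C = 5 + 2 = 7 out of 27 bases
%GC = 7/27 × 100 = 25.93% ≈ 26%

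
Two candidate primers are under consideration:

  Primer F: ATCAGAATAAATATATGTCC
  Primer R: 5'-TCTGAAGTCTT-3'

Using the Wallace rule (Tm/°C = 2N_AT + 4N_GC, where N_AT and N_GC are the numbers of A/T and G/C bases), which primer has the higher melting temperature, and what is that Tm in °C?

Primer F, 50°C

Primer F: A+T=15, G+C=5 → Tm = 2(15)+4(5) = 50°C
Primer R: A+T=7, G+C=4 → Tm = 2(7)+4(4) = 30°C
50°C vs 30°C → primer F is higher.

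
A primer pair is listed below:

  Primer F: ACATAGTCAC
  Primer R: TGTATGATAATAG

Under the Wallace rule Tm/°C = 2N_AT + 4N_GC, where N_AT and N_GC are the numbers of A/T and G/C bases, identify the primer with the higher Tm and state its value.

Primer F: A+T=6, G+C=4 → Tm = 2(6)+4(4) = 28°C
Primer R: A+T=10, G+C=3 → Tm = 2(10)+4(3) = 32°C
28°C vs 32°C → primer R is higher.

Primer R, 32°C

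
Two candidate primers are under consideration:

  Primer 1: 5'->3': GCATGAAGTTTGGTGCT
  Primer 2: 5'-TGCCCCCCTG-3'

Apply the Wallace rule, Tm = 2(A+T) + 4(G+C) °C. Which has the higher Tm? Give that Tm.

Primer 1, 50°C

Primer 1: A+T=9, G+C=8 → Tm = 2(9)+4(8) = 50°C
Primer 2: A+T=2, G+C=8 → Tm = 2(2)+4(8) = 36°C
50°C vs 36°C → primer 1 is higher.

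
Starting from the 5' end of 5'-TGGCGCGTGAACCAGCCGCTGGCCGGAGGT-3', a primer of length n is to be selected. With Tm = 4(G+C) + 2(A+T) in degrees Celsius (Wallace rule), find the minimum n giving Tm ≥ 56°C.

First 16 bases: TGGCGCGTGAACCAGC → Tm = 54°C (< 56°C)
First 17 bases: TGGCGCGTGAACCAGCC → Tm = 58°C (≥ 56°C)
Since every base adds ≥2°C, Tm only increases with n, so the threshold is first crossed at n = 17.

n = 17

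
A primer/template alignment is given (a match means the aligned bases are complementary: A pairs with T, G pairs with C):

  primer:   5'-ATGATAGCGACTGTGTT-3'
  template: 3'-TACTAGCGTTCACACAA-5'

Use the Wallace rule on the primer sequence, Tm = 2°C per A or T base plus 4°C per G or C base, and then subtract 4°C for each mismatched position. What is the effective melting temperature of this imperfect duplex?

36°C

Primer base counts: A=4, T=6, G=5, C=2 → A+T=10, G+C=7
Perfect-match Tm = 2(10) + 4(7) = 20 + 28 = 48°C
Mismatches (positions where the bases are not complementary): 3 (at positions 6, 9, 11)
Effective Tm = 48 − 3×4 = 48 − 12 = 36°C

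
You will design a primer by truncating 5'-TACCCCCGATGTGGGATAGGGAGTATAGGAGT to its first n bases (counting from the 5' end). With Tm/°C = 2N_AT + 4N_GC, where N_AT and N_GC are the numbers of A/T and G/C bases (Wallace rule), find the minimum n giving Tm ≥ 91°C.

First 29 bases: TACCCCCGATGTGGGATAGGGAGTATAGG → Tm = 90°C (< 91°C)
First 30 bases: TACCCCCGATGTGGGATAGGGAGTATAGGA → Tm = 92°C (≥ 91°C)
Since every base adds ≥2°C, Tm only increases with n, so the threshold is first crossed at n = 30.

n = 30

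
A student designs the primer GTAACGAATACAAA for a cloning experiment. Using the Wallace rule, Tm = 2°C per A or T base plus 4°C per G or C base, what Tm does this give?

36°C

A=8, C=2, G=2, T=2
So N_AT = 10 and N_GC = 4.
Tm = 4·4 + 2·10 = 16 + 20 = 36°C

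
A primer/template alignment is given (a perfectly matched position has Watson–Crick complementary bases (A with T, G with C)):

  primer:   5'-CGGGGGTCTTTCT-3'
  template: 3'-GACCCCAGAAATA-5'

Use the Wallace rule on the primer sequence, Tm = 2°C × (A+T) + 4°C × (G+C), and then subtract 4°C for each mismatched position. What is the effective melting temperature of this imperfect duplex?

Primer base counts: A=0, T=5, G=5, C=3 → A+T=5, G+C=8
Perfect-match Tm = 2(5) + 4(8) = 10 + 32 = 42°C
Mismatches (positions where the bases are not complementary): 2 (at positions 2, 12)
Effective Tm = 42 − 2×4 = 42 − 8 = 34°C

34°C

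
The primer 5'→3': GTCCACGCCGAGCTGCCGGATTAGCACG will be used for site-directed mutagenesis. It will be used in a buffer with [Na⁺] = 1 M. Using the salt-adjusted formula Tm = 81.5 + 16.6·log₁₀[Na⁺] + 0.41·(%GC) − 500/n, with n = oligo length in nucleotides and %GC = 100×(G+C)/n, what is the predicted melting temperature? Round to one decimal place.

Length n = 28. G=9, T=4, C=10, A=5
G+C = 19, so %GC = 19/28 × 100 = 67.857%
Salt term: 16.6 × (0) = 0
GC term: 0.41 × 67.857 = 27.821; length term: −500/28 = −17.857
Tm = 81.5 + (0) + 27.821 − 17.857 = 91.464 → 91.5°C

91.5°C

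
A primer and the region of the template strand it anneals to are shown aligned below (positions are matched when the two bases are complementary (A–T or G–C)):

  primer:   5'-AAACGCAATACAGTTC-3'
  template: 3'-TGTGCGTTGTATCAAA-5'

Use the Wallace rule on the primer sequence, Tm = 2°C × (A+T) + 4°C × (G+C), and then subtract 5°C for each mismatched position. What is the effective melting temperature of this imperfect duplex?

Primer base counts: A=7, T=3, G=2, C=4 → A+T=10, G+C=6
Perfect-match Tm = 2(10) + 4(6) = 20 + 24 = 44°C
Mismatches (positions where the bases are not complementary): 4 (at positions 2, 9, 11, 16)
Effective Tm = 44 − 4×5 = 44 − 20 = 24°C

24°C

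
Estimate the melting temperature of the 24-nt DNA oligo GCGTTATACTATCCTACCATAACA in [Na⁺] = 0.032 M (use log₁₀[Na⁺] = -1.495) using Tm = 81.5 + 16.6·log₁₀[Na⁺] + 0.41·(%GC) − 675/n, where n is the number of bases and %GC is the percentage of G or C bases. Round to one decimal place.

43.9°C

Length n = 24. Counting bases: G=2, C=7, T=7, A=8
G+C = 9, so %GC = 9/24 × 100 = 37.5%
Salt term: 16.6 × (-1.495) = -24.817
GC term: 0.41 × 37.5 = 15.375; length term: −675/24 = −28.125
Tm = 81.5 + (-24.817) + 15.375 − 28.125 = 43.933 → 43.9°C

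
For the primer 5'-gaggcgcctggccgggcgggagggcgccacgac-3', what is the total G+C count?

Base counts: A=4, G=17, C=11, T=1
G+C = 17 + 11 = 28

28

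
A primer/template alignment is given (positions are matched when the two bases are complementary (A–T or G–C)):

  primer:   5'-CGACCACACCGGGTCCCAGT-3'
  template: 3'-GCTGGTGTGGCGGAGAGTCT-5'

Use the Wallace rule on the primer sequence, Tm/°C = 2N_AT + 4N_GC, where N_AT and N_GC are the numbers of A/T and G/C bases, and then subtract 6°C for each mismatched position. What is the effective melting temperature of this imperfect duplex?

44°C

Primer base counts: A=4, T=2, G=5, C=9 → A+T=6, G+C=14
Perfect-match Tm = 2(6) + 4(14) = 12 + 56 = 68°C
Mismatches (positions where the bases are not complementary): 4 (at positions 12, 13, 16, 20)
Effective Tm = 68 − 4×6 = 68 − 24 = 44°C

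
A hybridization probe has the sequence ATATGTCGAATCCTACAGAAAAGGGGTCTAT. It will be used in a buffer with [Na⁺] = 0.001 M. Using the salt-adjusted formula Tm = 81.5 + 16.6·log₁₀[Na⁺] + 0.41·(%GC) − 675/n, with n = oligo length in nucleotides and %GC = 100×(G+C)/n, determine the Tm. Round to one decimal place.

Length n = 31. Counting bases: G=7, T=8, C=5, A=11
G+C = 12, so %GC = 12/31 × 100 = 38.71%
Salt term: 16.6 × (-3) = -49.8
GC term: 0.41 × 38.71 = 15.871; length term: −675/31 = −21.774
Tm = 81.5 + (-49.8) + 15.871 − 21.774 = 25.797 → 25.8°C

25.8°C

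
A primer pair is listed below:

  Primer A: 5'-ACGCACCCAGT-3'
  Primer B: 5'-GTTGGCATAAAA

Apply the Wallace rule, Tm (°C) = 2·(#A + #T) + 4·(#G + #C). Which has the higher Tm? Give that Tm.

Primer A: A+T=4, G+C=7 → Tm = 2(4)+4(7) = 36°C
Primer B: A+T=8, G+C=4 → Tm = 2(8)+4(4) = 32°C
36°C vs 32°C → primer A is higher.

Primer A, 36°C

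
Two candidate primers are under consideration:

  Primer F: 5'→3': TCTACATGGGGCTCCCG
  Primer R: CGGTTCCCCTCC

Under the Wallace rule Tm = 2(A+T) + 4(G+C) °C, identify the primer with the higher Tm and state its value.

Primer F: A+T=6, G+C=11 → Tm = 2(6)+4(11) = 56°C
Primer R: A+T=3, G+C=9 → Tm = 2(3)+4(9) = 42°C
56°C vs 42°C → primer F is higher.

Primer F, 56°C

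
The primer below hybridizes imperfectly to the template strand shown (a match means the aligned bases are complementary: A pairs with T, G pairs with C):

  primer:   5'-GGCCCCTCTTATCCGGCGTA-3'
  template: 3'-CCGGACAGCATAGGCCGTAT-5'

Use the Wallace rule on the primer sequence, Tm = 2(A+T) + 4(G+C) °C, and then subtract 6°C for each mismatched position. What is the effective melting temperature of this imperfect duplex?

Primer base counts: A=2, T=5, G=5, C=8 → A+T=7, G+C=13
Perfect-match Tm = 2(7) + 4(13) = 14 + 52 = 66°C
Mismatches (positions where the bases are not complementary): 4 (at positions 5, 6, 9, 18)
Effective Tm = 66 − 4×6 = 66 − 24 = 42°C

42°C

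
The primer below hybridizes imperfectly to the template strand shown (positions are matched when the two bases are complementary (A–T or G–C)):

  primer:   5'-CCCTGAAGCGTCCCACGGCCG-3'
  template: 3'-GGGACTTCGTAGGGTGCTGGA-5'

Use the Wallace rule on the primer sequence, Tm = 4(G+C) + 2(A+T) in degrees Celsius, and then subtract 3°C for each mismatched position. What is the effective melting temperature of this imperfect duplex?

65°C

Primer base counts: A=3, T=2, G=6, C=10 → A+T=5, G+C=16
Perfect-match Tm = 2(5) + 4(16) = 10 + 64 = 74°C
Mismatches (positions where the bases are not complementary): 3 (at positions 10, 18, 21)
Effective Tm = 74 − 3×3 = 74 − 9 = 65°C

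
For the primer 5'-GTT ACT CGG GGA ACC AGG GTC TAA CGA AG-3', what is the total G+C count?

Counting bases: G=10, A=8, T=5, C=6
G+C = 10 + 6 = 16

16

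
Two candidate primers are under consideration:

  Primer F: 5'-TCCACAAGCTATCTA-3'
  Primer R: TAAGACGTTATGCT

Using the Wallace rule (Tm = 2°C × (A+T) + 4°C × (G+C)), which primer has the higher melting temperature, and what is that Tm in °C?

Primer F, 42°C

Primer F: A+T=9, G+C=6 → Tm = 2(9)+4(6) = 42°C
Primer R: A+T=9, G+C=5 → Tm = 2(9)+4(5) = 38°C
42°C vs 38°C → primer F is higher.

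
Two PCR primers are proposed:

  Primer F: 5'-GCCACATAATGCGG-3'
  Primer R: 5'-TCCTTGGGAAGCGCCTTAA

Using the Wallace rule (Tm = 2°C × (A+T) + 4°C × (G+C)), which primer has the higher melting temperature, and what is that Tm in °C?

Primer R, 58°C

Primer F: A+T=6, G+C=8 → Tm = 2(6)+4(8) = 44°C
Primer R: A+T=9, G+C=10 → Tm = 2(9)+4(10) = 58°C
44°C vs 58°C → primer R is higher.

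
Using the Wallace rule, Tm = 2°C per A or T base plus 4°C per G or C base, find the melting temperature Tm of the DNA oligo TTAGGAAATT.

Base counts: C=0, A=4, G=2, T=4
So N_AT = 8 and N_GC = 2.
Tm = 2×8 + 4×2 = 24°C

24°C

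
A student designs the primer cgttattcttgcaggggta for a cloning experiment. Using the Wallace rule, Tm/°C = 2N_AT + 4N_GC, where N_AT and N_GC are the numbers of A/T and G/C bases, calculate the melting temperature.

56°C

Base counts: A=3, G=6, T=7, C=3
AT pairs contribute 10, GC pairs contribute 9.
Tm = 2×10 + 4×9 = 56°C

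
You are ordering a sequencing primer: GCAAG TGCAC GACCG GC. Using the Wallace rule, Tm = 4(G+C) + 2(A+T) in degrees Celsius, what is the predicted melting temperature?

58°C

A=4, C=6, G=6, T=1
A+T = 5, G+C = 12
Tm = 4·12 + 2·5 = 48 + 10 = 58°C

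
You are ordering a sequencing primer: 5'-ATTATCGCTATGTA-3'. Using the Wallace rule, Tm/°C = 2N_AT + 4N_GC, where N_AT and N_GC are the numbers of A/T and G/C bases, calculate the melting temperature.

36°C

Scanning the sequence gives T=6, C=2, G=2, A=4.
A+T = 10, G+C = 4
Tm = 2×10 + 4×4 = 36°C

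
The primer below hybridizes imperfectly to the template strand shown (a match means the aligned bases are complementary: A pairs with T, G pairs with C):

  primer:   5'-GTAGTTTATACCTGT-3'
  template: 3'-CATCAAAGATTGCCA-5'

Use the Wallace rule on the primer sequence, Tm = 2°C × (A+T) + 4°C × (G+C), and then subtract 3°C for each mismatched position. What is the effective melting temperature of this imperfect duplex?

Primer base counts: A=3, T=7, G=3, C=2 → A+T=10, G+C=5
Perfect-match Tm = 2(10) + 4(5) = 20 + 20 = 40°C
Mismatches (positions where the bases are not complementary): 3 (at positions 8, 11, 13)
Effective Tm = 40 − 3×3 = 40 − 9 = 31°C

31°C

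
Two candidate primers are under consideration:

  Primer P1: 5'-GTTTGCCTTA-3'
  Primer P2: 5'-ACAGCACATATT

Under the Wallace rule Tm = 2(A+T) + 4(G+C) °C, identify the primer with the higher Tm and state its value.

Primer P1: A+T=6, G+C=4 → Tm = 2(6)+4(4) = 28°C
Primer P2: A+T=8, G+C=4 → Tm = 2(8)+4(4) = 32°C
28°C vs 32°C → primer P2 is higher.

Primer P2, 32°C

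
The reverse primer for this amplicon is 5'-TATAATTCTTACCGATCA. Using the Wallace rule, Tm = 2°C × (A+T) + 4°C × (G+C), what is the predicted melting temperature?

Counting bases: G=1, T=7, A=6, C=4
A+T = 13, G+C = 5
Tm = 4·5 + 2·13 = 20 + 26 = 46°C

46°C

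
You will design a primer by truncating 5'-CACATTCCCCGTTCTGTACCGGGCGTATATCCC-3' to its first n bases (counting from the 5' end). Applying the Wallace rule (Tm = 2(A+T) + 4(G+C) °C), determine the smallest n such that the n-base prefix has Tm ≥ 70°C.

n = 22

First 21 bases: CACATTCCCCGTTCTGTACCG → Tm = 66°C (< 70°C)
First 22 bases: CACATTCCCCGTTCTGTACCGG → Tm = 70°C (≥ 70°C)
Since every base adds ≥2°C, Tm only increases with n, so the threshold is first crossed at n = 22.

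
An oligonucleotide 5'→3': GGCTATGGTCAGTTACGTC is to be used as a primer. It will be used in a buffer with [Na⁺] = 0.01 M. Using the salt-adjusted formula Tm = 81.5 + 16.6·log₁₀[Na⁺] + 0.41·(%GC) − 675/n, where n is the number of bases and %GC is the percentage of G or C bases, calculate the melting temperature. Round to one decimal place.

34.4°C

Length n = 19. Scanning the sequence gives G=6, C=4, T=6, A=3.
G+C = 10, so %GC = 10/19 × 100 = 52.632%
Salt term: 16.6 × (-2) = -33.2
GC term: 0.41 × 52.632 = 21.579; length term: −675/19 = −35.526
Tm = 81.5 + (-33.2) + 21.579 − 35.526 = 34.353 → 34.4°C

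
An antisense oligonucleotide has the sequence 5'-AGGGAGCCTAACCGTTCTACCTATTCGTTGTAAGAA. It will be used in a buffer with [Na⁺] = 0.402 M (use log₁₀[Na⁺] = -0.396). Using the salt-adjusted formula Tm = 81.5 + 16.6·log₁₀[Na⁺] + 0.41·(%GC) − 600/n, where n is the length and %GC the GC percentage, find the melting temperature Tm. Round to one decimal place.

Length n = 36. A=10, C=8, G=8, T=10
G+C = 16, so %GC = 16/36 × 100 = 44.444%
Salt term: 16.6 × (-0.396) = -6.574
GC term: 0.41 × 44.444 = 18.222; length term: −600/36 = −16.667
Tm = 81.5 + (-6.574) + 18.222 − 16.667 = 76.481 → 76.5°C

76.5°C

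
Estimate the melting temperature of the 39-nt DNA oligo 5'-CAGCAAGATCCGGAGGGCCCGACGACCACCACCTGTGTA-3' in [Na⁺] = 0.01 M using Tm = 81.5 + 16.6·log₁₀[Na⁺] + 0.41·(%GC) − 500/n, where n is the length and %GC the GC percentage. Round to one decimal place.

Length n = 39. G=11, C=14, T=4, A=10
G+C = 25, so %GC = 25/39 × 100 = 64.103%
Salt term: 16.6 × (-2) = -33.2
GC term: 0.41 × 64.103 = 26.282; length term: −500/39 = −12.821
Tm = 81.5 + (-33.2) + 26.282 − 12.821 = 61.761 → 61.8°C

61.8°C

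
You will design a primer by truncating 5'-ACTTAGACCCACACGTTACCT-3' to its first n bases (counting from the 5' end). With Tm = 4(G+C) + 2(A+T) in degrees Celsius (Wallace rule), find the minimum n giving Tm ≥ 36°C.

n = 12

First 11 bases: ACTTAGACCCA → Tm = 32°C (< 36°C)
First 12 bases: ACTTAGACCCAC → Tm = 36°C (≥ 36°C)
Each additional base adds 2°C (A/T) or 4°C (G/C), so Tm is non-decreasing in n; n = 12 is the first length to reach 36°C.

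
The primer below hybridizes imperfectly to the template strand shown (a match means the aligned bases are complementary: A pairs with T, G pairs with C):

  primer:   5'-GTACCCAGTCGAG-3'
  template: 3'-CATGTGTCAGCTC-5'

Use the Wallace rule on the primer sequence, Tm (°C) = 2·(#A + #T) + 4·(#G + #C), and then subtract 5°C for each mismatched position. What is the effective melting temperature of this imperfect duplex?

Primer base counts: A=3, T=2, G=4, C=4 → A+T=5, G+C=8
Perfect-match Tm = 2(5) + 4(8) = 10 + 32 = 42°C
Mismatches (positions where the bases are not complementary): 1 (at position 5)
Effective Tm = 42 − 1×5 = 42 − 5 = 37°C

37°C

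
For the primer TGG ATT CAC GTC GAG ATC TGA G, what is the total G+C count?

11

Scanning the sequence gives A=5, T=6, G=7, C=4.
G+C = 7 + 4 = 11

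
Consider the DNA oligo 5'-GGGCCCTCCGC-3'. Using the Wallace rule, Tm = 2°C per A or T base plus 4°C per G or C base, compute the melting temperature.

42°C

Base counts: C=6, G=4, T=1, A=0
AT pairs contribute 1, GC pairs contribute 10.
Tm = 4·10 + 2·1 = 40 + 2 = 42°C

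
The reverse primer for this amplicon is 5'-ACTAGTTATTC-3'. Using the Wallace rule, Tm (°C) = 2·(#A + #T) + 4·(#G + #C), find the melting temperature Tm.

28°C

C=2, A=3, T=5, G=1
So N_AT = 8 and N_GC = 3.
Tm = 2×8 + 4×3 = 28°C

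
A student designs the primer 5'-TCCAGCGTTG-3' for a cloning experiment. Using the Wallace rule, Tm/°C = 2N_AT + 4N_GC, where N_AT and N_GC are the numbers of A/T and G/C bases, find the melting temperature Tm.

32°C

Scanning the sequence gives T=3, G=3, A=1, C=3.
A+T = 4, G+C = 6
Tm = 2(4) + 4(6) = 8 + 24 = 32°C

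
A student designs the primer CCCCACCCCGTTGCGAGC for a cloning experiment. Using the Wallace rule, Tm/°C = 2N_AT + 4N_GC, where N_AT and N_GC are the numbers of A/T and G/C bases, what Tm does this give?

C=10, G=4, T=2, A=2
So N_AT = 4 and N_GC = 14.
Tm = 4·14 + 2·4 = 56 + 8 = 64°C

64°C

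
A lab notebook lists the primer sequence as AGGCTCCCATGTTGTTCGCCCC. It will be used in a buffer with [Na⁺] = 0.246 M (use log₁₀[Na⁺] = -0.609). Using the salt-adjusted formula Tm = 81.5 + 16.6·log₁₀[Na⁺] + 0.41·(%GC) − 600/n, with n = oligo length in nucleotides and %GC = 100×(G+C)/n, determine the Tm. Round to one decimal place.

70.2°C

Length n = 22. Base counts: G=5, C=9, T=6, A=2
G+C = 14, so %GC = 14/22 × 100 = 63.636%
Salt term: 16.6 × (-0.609) = -10.109
GC term: 0.41 × 63.636 = 26.091; length term: −600/22 = −27.273
Tm = 81.5 + (-10.109) + 26.091 − 27.273 = 70.209 → 70.2°C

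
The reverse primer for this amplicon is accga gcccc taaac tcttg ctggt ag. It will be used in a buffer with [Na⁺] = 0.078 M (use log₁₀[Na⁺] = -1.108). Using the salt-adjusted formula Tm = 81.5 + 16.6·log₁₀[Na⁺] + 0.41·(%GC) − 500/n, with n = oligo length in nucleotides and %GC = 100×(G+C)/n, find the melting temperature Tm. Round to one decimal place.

Length n = 27. Scanning the sequence gives G=6, T=6, A=6, C=9.
G+C = 15, so %GC = 15/27 × 100 = 55.556%
Salt term: 16.6 × (-1.108) = -18.393
GC term: 0.41 × 55.556 = 22.778; length term: −500/27 = −18.519
Tm = 81.5 + (-18.393) + 22.778 − 18.519 = 67.366 → 67.4°C

67.4°C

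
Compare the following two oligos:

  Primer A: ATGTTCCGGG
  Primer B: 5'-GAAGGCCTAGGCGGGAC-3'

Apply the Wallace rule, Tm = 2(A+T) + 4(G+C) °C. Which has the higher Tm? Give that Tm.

Primer B, 58°C

Primer A: A+T=4, G+C=6 → Tm = 2(4)+4(6) = 32°C
Primer B: A+T=5, G+C=12 → Tm = 2(5)+4(12) = 58°C
32°C vs 58°C → primer B is higher.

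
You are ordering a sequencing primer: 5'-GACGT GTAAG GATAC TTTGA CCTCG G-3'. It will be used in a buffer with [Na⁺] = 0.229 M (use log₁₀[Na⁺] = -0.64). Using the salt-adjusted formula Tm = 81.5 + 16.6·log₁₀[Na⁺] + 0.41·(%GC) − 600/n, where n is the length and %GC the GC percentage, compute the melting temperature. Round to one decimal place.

Length n = 26. Scanning the sequence gives A=6, G=8, T=7, C=5.
G+C = 13, so %GC = 13/26 × 100 = 50%
Salt term: 16.6 × (-0.64) = -10.624
GC term: 0.41 × 50 = 20.5; length term: −600/26 = −23.077
Tm = 81.5 + (-10.624) + 20.5 − 23.077 = 68.299 → 68.3°C

68.3°C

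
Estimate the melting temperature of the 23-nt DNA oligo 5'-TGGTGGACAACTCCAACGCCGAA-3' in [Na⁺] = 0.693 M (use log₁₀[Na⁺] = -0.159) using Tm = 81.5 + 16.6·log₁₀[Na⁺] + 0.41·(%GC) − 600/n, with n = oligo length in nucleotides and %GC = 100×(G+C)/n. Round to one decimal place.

Length n = 23. Base counts: T=3, A=7, G=6, C=7
G+C = 13, so %GC = 13/23 × 100 = 56.522%
Salt term: 16.6 × (-0.159) = -2.639
GC term: 0.41 × 56.522 = 23.174; length term: −600/23 = −26.087
Tm = 81.5 + (-2.639) + 23.174 − 26.087 = 75.948 → 75.9°C

75.9°C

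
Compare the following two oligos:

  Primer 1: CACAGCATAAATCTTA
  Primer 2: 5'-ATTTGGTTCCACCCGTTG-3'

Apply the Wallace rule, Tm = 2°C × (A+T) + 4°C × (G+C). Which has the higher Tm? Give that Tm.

Primer 1: A+T=11, G+C=5 → Tm = 2(11)+4(5) = 42°C
Primer 2: A+T=9, G+C=9 → Tm = 2(9)+4(9) = 54°C
42°C vs 54°C → primer 2 is higher.

Primer 2, 54°C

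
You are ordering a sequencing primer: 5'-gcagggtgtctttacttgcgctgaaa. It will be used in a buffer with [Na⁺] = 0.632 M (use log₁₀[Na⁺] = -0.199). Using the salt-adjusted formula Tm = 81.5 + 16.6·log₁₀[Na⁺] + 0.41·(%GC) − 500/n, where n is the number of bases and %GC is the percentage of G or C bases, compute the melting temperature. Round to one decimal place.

Length n = 26. Base counts: G=8, C=5, T=8, A=5
G+C = 13, so %GC = 13/26 × 100 = 50%
Salt term: 16.6 × (-0.199) = -3.303
GC term: 0.41 × 50 = 20.5; length term: −500/26 = −19.231
Tm = 81.5 + (-3.303) + 20.5 − 19.231 = 79.466 → 79.5°C

79.5°C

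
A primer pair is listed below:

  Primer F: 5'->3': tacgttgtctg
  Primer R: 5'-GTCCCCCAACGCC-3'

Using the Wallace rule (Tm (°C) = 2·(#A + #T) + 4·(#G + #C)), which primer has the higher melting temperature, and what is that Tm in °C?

Primer R, 46°C

Primer F: A+T=6, G+C=5 → Tm = 2(6)+4(5) = 32°C
Primer R: A+T=3, G+C=10 → Tm = 2(3)+4(10) = 46°C
32°C vs 46°C → primer R is higher.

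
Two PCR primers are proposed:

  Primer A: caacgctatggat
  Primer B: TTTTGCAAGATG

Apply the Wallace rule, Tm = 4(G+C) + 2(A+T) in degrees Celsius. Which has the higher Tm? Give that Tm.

Primer A: A+T=7, G+C=6 → Tm = 2(7)+4(6) = 38°C
Primer B: A+T=8, G+C=4 → Tm = 2(8)+4(4) = 32°C
38°C vs 32°C → primer A is higher.

Primer A, 38°C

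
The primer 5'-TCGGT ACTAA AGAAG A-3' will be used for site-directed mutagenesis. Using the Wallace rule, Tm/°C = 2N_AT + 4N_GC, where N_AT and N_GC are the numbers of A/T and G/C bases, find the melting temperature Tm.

44°C

Base counts: C=2, T=3, G=4, A=7
AT pairs contribute 10, GC pairs contribute 6.
Tm = 2×10 + 4×6 = 44°C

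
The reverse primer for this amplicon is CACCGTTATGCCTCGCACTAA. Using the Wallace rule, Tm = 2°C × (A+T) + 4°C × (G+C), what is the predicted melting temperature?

Scanning the sequence gives A=5, T=5, C=8, G=3.
AT pairs contribute 10, GC pairs contribute 11.
Tm = 2(10) + 4(11) = 20 + 44 = 64°C

64°C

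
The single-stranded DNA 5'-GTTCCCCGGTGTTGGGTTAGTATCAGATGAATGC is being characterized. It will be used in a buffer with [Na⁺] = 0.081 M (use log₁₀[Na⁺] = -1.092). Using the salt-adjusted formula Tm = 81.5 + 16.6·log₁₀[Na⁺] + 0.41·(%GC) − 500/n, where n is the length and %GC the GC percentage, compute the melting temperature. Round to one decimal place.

69.2°C

Length n = 34. Base counts: C=6, G=11, T=11, A=6
G+C = 17, so %GC = 17/34 × 100 = 50%
Salt term: 16.6 × (-1.092) = -18.127
GC term: 0.41 × 50 = 20.5; length term: −500/34 = −14.706
Tm = 81.5 + (-18.127) + 20.5 − 14.706 = 69.167 → 69.2°C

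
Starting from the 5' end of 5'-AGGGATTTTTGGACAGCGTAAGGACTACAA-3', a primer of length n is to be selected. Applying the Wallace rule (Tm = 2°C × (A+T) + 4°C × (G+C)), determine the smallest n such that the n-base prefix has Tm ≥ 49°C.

n = 17

First 16 bases: AGGGATTTTTGGACAG → Tm = 46°C (< 49°C)
First 17 bases: AGGGATTTTTGGACAGC → Tm = 50°C (≥ 49°C)
Since every base adds ≥2°C, Tm only increases with n, so the threshold is first crossed at n = 17.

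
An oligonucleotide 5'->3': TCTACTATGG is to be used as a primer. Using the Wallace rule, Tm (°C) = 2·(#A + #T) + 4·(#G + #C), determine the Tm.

Scanning the sequence gives A=2, C=2, T=4, G=2.
AT pairs contribute 6, GC pairs contribute 4.
Tm = 4·4 + 2·6 = 16 + 12 = 28°C

28°C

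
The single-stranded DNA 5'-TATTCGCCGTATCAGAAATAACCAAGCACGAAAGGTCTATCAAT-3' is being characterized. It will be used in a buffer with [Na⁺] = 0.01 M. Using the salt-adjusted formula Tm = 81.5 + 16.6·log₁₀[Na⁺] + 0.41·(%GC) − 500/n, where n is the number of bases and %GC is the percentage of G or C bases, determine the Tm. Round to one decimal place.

52.8°C

Length n = 44. Base counts: G=7, C=10, T=10, A=17
G+C = 17, so %GC = 17/44 × 100 = 38.636%
Salt term: 16.6 × (-2) = -33.2
GC term: 0.41 × 38.636 = 15.841; length term: −500/44 = −11.364
Tm = 81.5 + (-33.2) + 15.841 − 11.364 = 52.777 → 52.8°C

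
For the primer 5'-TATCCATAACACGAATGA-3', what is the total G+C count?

Base counts: T=4, C=4, G=2, A=8
G+C = 2 + 4 = 6

6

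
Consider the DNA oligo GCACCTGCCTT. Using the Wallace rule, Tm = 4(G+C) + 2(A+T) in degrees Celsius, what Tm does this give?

36°C

Base counts: A=1, T=3, C=5, G=2
So N_AT = 4 and N_GC = 7.
Tm = 4·7 + 2·4 = 28 + 8 = 36°C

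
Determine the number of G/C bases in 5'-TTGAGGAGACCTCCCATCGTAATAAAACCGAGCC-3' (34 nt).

17

Base counts: G=7, T=6, A=11, C=10
Total G or C: 7 + 10 = 17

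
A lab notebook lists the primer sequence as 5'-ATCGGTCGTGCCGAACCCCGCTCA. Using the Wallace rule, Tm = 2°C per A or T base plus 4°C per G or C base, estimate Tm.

80°C

G=6, A=4, C=10, T=4
AT pairs contribute 8, GC pairs contribute 16.
Tm = 2(8) + 4(16) = 16 + 64 = 80°C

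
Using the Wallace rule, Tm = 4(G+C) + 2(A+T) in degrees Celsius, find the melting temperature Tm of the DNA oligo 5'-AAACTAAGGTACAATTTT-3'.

Base counts: G=2, C=2, A=8, T=6
AT pairs contribute 14, GC pairs contribute 4.
Tm = 2(14) + 4(4) = 28 + 16 = 44°C

44°C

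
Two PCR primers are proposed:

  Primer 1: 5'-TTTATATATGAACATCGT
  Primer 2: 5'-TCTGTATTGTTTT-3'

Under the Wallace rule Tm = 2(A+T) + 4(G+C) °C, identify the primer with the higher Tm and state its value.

Primer 1, 44°C

Primer 1: A+T=14, G+C=4 → Tm = 2(14)+4(4) = 44°C
Primer 2: A+T=10, G+C=3 → Tm = 2(10)+4(3) = 32°C
44°C vs 32°C → primer 1 is higher.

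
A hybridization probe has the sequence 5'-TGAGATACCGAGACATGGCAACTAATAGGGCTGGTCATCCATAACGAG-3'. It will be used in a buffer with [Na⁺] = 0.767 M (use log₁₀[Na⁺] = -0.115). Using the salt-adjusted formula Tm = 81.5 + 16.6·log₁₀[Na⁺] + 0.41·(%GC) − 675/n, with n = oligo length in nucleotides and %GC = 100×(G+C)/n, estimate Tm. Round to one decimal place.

85.2°C

Length n = 48. G=13, C=10, A=16, T=9
G+C = 23, so %GC = 23/48 × 100 = 47.917%
Salt term: 16.6 × (-0.115) = -1.909
GC term: 0.41 × 47.917 = 19.646; length term: −675/48 = −14.062
Tm = 81.5 + (-1.909) + 19.646 − 14.062 = 85.175 → 85.2°C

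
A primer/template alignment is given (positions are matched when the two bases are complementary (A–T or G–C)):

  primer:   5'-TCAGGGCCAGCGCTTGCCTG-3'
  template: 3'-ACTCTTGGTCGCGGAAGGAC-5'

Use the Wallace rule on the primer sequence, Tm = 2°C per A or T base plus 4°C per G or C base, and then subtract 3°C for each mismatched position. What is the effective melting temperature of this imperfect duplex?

53°C

Primer base counts: A=2, T=4, G=7, C=7 → A+T=6, G+C=14
Perfect-match Tm = 2(6) + 4(14) = 12 + 56 = 68°C
Mismatches (positions where the bases are not complementary): 5 (at positions 2, 5, 6, 14, 16)
Effective Tm = 68 − 5×3 = 68 − 15 = 53°C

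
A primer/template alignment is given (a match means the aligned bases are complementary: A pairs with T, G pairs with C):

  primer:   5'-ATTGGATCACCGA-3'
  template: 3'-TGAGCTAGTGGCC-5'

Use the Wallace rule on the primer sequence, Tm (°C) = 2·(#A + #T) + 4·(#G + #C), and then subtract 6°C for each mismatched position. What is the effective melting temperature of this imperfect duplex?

20°C

Primer base counts: A=4, T=3, G=3, C=3 → A+T=7, G+C=6
Perfect-match Tm = 2(7) + 4(6) = 14 + 24 = 38°C
Mismatches (positions where the bases are not complementary): 3 (at positions 2, 4, 13)
Effective Tm = 38 − 3×6 = 38 − 18 = 20°C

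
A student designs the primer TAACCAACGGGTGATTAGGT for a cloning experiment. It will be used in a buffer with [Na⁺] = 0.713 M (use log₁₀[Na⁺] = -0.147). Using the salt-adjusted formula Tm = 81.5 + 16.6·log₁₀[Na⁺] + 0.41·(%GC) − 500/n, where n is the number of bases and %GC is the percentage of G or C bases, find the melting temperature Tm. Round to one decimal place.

Length n = 20. Counting bases: G=6, A=6, C=3, T=5
G+C = 9, so %GC = 9/20 × 100 = 45%
Salt term: 16.6 × (-0.147) = -2.44
GC term: 0.41 × 45 = 18.45; length term: −500/20 = −25
Tm = 81.5 + (-2.44) + 18.45 − 25 = 72.51 → 72.5°C

72.5°C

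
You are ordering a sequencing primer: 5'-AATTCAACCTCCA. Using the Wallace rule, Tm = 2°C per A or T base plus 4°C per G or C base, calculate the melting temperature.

36°C

Counting bases: T=3, C=5, G=0, A=5
A+T = 8, G+C = 5
Tm = 4·5 + 2·8 = 20 + 16 = 36°C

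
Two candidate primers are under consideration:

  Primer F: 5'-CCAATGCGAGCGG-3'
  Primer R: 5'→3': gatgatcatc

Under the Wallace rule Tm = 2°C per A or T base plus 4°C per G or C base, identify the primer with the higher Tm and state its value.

Primer F, 44°C

Primer F: A+T=4, G+C=9 → Tm = 2(4)+4(9) = 44°C
Primer R: A+T=6, G+C=4 → Tm = 2(6)+4(4) = 28°C
44°C vs 28°C → primer F is higher.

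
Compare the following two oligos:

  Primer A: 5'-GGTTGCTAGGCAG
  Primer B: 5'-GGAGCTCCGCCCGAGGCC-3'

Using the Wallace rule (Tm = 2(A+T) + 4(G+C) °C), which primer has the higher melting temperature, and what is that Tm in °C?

Primer A: A+T=5, G+C=8 → Tm = 2(5)+4(8) = 42°C
Primer B: A+T=3, G+C=15 → Tm = 2(3)+4(15) = 66°C
42°C vs 66°C → primer B is higher.

Primer B, 66°C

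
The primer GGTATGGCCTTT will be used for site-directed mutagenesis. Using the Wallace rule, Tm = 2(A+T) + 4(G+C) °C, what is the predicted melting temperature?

Base counts: C=2, A=1, T=5, G=4
So N_AT = 6 and N_GC = 6.
Tm = 4·6 + 2·6 = 24 + 12 = 36°C

36°C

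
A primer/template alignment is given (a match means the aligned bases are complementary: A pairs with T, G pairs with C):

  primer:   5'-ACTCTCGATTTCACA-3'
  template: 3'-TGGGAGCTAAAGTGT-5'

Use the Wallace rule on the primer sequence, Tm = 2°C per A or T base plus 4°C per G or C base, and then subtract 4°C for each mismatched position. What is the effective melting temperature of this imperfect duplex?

38°C

Primer base counts: A=4, T=5, G=1, C=5 → A+T=9, G+C=6
Perfect-match Tm = 2(9) + 4(6) = 18 + 24 = 42°C
Mismatches (positions where the bases are not complementary): 1 (at position 3)
Effective Tm = 42 − 1×4 = 42 − 4 = 38°C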